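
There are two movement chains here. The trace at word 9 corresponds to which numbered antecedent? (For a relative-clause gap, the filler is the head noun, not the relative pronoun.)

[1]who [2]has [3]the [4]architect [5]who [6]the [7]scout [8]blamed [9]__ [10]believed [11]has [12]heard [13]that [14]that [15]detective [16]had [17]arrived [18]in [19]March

The marked gap is inside the relative clause, the direct object of "blamed".
Its filler is the head noun "architect" (via "who"), at word 4.
(The other dependency links word 1 to a gap after word 10.)

4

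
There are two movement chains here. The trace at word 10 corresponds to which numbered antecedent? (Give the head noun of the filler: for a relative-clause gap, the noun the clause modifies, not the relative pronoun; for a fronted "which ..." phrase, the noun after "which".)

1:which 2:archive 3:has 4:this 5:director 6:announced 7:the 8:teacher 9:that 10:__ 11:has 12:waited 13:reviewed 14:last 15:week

8

The marked gap is inside the relative clause, the subject of "waited".
Its filler is the head noun "teacher" (via "that"), at word 8.
(The other dependency links word 2 to a gap after word 13.)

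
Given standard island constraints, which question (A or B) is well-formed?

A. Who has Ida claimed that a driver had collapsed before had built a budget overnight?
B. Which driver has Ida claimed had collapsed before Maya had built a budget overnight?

In A, the wh-phrase is extracted from inside an adjunct island (introduced by "before"), which blocks movement.
In B, the extraction path crosses only that-complement boundaries, which are transparent.
So B is grammatical.

B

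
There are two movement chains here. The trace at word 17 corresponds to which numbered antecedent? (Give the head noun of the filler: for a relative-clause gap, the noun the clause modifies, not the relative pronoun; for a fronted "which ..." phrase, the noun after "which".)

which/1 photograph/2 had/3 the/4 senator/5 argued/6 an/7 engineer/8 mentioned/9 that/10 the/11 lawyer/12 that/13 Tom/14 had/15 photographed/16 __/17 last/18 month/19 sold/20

The marked gap is inside the relative clause, the direct object of "photographed".
Its filler is the head noun "lawyer" (via "that"), at word 12.
(The other dependency links word 2 to a gap after word 20.)

12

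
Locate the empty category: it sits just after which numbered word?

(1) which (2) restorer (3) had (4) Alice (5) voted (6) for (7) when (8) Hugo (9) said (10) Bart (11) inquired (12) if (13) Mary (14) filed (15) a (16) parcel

6

The displaced element is "which restorer" (word 2).
It functions as the object of the preposition "for" of "voted", so the gap sits immediately after word 6 ("for").
Base order: Alice had voted for which restorer when Hugo said Bart inquired if Mary filed a parcel.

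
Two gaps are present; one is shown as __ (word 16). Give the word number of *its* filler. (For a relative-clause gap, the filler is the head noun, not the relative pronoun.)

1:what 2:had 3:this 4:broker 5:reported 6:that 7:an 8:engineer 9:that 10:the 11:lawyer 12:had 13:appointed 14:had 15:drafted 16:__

1

The marked gap is the direct object of "drafted".
Its filler is the fronted wh-phrase "what", at word 1.
(The other dependency links word 8 to a gap after word 13.)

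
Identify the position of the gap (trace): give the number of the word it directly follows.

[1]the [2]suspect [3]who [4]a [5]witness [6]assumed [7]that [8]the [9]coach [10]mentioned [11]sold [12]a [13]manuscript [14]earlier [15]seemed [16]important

10

The displaced element is "the suspect" (word 2).
It is linked across 2 clause boundaries (that → Ø).
It functions as the subject of "sold", so the gap sits immediately after word 10 ("mentioned").
Base order: A witness assumed that the coach mentioned the suspect sold a manuscript earlier.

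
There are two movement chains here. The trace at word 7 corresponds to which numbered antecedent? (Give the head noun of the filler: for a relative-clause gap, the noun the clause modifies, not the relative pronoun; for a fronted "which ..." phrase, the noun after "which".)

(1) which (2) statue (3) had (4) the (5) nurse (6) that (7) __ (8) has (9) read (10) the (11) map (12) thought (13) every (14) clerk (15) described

5

The marked gap is inside the relative clause, the subject of "read".
Its filler is the head noun "nurse" (via "that"), at word 5.
(The other dependency links word 2 to a gap after word 15.)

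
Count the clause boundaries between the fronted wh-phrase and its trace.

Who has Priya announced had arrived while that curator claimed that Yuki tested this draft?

1

"who" is extracted from the subject of "arrived".
Boundaries crossed, outermost first: [Ø] — 1 in total.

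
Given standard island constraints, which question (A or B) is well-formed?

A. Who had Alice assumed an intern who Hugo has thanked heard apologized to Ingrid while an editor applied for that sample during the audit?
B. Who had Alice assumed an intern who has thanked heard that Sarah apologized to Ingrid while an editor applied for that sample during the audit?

In B, the wh-phrase is extracted from inside a complex-NP island (relative clause) (introduced by "who"), which blocks movement.
In A, the extraction path crosses only that-complement boundaries, which are transparent.
So A is grammatical.

A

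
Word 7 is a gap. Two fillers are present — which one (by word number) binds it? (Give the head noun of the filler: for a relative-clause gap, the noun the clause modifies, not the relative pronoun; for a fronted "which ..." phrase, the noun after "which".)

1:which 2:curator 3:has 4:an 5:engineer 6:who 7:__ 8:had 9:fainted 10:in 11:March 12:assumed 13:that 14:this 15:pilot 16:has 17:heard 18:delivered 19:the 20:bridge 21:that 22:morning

5

The marked gap is inside the relative clause, the subject of "fainted".
Its filler is the head noun "engineer" (via "who"), at word 5.
(The other dependency links word 2 to a gap after word 17.)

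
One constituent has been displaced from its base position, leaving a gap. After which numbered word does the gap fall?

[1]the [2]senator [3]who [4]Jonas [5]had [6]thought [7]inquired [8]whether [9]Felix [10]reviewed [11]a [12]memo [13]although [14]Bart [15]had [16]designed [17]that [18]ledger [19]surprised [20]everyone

6

The displaced element is "the senator" (word 2).
It is linked across 1 clause boundary (Ø).
It functions as the subject of "inquired", so the gap sits immediately after word 6 ("thought").
Base order: Jonas had thought that the senator inquired whether Felix reviewed a memo although Bart had designed that ledger.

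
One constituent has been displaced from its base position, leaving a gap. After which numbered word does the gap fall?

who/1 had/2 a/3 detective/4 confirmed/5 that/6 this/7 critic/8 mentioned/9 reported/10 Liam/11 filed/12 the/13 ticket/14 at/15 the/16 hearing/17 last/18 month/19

9

The displaced element is "who" (word 1).
It is linked across 2 clause boundaries (that → Ø).
It functions as the subject of "reported", so the gap sits immediately after word 9 ("mentioned").
Base order: A detective had confirmed that this critic mentioned that who reported Liam filed the ticket at the hearing last month.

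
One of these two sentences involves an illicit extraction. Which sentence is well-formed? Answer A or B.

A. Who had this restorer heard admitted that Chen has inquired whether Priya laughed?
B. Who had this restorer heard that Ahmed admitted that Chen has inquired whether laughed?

In B, the wh-phrase is extracted from inside a wh-island (introduced by "whether"), which blocks movement.
In A, the extraction path crosses only that-complement boundaries, which are transparent.
So A is grammatical.

A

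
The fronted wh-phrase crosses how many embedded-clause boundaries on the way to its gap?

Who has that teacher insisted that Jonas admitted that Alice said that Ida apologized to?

3

"who" is extracted from the PP object of "apologized".
Boundaries crossed, outermost first: [that], [that], [that] — 3 in total.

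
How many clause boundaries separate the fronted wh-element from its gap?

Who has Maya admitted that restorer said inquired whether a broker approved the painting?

2

"who" is extracted from the subject of "inquired".
Boundaries crossed, outermost first: [Ø], [Ø] — 2 in total.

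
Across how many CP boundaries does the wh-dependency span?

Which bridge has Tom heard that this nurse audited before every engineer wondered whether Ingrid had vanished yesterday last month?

"which bridge" is extracted from the object of "audited".
Boundaries crossed, outermost first: [that] — 1 in total.

1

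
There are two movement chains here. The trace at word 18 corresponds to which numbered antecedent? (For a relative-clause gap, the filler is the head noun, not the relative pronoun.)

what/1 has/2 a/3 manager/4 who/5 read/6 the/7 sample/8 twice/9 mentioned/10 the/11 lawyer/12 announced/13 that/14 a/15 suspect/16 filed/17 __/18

The marked gap is the direct object of "filed".
Its filler is the fronted wh-phrase "what", at word 1.
(The other dependency links word 4 to a gap after word 5.)

1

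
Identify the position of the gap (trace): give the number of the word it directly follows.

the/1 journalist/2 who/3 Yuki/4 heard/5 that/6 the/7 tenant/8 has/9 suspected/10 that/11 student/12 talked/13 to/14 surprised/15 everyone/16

14

The displaced element is "the journalist" (word 2).
It is linked across 2 clause boundaries (that → Ø).
It functions as the object of the preposition "to" of "talked", so the gap sits immediately after word 14 ("to").
Base order: Yuki heard that the tenant has suspected that student talked to the journalist.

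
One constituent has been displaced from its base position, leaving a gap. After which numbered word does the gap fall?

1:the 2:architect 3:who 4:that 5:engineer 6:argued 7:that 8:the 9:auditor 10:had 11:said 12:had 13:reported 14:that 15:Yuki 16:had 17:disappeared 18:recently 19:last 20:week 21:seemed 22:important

11

The displaced element is "the architect" (word 2).
It is linked across 2 clause boundaries (that → Ø).
It functions as the subject of "reported", so the gap sits immediately after word 11 ("said").
Base order: That engineer argued that the auditor had said that the architect had reported that Yuki had disappeared recently last week.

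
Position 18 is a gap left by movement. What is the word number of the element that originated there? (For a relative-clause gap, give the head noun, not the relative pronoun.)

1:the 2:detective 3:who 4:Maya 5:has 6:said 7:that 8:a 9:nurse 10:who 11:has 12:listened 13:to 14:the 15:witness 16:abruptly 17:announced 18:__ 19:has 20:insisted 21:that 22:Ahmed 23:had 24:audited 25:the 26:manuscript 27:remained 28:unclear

2

The gap at 18 is the subject of "insisted", inside a relative clause.
The relative pronoun is "who" (word 3); it is bound by the head noun immediately before it.
Its filler is the head noun "detective", at word 2.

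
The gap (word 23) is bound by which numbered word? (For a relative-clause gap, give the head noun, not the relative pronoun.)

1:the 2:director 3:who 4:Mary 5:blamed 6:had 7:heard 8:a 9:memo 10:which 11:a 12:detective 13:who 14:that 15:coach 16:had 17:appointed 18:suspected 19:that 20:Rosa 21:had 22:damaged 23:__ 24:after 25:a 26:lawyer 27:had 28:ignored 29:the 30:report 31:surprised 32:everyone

9

The gap at 23 is the object of "damaged", inside a relative clause.
The relative pronoun is "which" (word 10); it is bound by the head noun immediately before it.
Its filler is the head noun "memo", at word 9.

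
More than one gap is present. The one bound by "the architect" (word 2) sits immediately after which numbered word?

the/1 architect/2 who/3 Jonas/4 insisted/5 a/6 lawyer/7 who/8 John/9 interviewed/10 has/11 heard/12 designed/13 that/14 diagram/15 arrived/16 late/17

The displaced element is "the architect" (word 2).
It is linked across 2 clause boundaries (Ø → Ø).
It functions as the subject of "designed", so the gap sits immediately after word 12 ("heard").
Base order: Jonas insisted a lawyer who John interviewed has heard that the architect designed that diagram.

12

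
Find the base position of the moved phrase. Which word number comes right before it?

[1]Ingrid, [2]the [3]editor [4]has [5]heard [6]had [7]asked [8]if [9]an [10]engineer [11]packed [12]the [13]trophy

The displaced element is "Ingrid" (word 1).
It is linked across 1 clause boundary (Ø).
It functions as the subject of "asked", so the gap sits immediately after word 5 ("heard").
Base order: The editor has heard that Ingrid had asked if an engineer packed the trophy.

5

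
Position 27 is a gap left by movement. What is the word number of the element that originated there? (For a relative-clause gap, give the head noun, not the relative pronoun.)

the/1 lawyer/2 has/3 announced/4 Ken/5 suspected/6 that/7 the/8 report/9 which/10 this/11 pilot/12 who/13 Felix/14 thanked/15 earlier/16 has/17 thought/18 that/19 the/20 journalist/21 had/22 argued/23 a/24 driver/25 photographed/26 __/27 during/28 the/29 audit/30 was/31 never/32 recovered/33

9

The gap at 27 is the object of "photographed", inside a relative clause.
The relative pronoun is "which" (word 10); it is bound by the head noun immediately before it.
Its filler is the head noun "report", at word 9.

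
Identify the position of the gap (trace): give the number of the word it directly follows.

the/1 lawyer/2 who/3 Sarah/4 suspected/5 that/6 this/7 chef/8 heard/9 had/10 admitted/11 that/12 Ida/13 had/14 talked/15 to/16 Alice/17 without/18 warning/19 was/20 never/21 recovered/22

The displaced element is "the lawyer" (word 2).
It is linked across 2 clause boundaries (that → Ø).
It functions as the subject of "admitted", so the gap sits immediately after word 9 ("heard").
Base order: Sarah suspected that this chef heard that the lawyer had admitted that Ida had talked to Alice without warning.

9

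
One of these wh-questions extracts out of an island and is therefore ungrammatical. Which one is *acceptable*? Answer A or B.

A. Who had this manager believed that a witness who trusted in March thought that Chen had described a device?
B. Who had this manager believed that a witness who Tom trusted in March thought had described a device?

In A, the wh-phrase is extracted from inside a complex-NP island (relative clause) (introduced by "who"), which blocks movement.
In B, the extraction path crosses only that-complement boundaries, which are transparent.
So B is grammatical.

B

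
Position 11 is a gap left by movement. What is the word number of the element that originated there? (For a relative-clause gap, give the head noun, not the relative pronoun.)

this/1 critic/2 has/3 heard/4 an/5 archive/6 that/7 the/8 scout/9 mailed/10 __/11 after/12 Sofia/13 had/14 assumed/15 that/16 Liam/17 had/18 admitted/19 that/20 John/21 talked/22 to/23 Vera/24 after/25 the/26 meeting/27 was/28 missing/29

The gap at 11 is the object of "mailed", inside a relative clause.
The relative pronoun is "that" (word 7); it is bound by the head noun immediately before it.
Its filler is the head noun "archive", at word 6.

6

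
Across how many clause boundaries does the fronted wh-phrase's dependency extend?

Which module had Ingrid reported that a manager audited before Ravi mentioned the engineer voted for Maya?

1

"which module" is extracted from the object of "audited".
Boundaries crossed, outermost first: [that] — 1 in total.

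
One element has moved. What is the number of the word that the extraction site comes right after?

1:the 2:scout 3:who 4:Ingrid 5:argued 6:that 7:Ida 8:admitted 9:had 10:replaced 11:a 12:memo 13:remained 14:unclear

The displaced element is "the scout" (word 2).
It is linked across 2 clause boundaries (that → Ø).
It functions as the subject of "replaced", so the gap sits immediately after word 8 ("admitted").
Base order: Ingrid argued that Ida admitted that the scout had replaced a memo.

8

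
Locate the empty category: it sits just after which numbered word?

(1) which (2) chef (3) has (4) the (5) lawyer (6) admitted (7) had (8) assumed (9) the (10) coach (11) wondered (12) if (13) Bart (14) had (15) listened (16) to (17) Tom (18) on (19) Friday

The displaced element is "which chef" (word 2).
It is linked across 1 clause boundary (Ø).
It functions as the subject of "assumed", so the gap sits immediately after word 6 ("admitted").
Base order: The lawyer has admitted that which chef had assumed the coach wondered if Bart had listened to Tom on Friday.

6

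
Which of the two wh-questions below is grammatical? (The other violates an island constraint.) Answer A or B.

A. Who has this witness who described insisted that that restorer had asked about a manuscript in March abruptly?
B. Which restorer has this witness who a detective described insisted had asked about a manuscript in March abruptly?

In A, the wh-phrase is extracted from inside a complex-NP island (relative clause) (introduced by "who"), which blocks movement.
In B, the extraction path crosses only that-complement boundaries, which are transparent.
So B is grammatical.

B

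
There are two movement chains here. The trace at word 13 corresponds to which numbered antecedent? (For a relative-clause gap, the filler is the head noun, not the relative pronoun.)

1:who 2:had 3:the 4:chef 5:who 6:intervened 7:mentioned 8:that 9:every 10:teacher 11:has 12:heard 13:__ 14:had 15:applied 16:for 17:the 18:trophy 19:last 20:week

1

The marked gap is the subject of "applied".
Its filler is the fronted wh-phrase "who", at word 1.
(The other dependency links word 4 to a gap after word 5.)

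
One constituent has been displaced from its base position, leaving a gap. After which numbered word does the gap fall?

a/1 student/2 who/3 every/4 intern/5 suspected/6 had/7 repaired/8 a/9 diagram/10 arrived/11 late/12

The displaced element is "a student" (word 2).
It is linked across 1 clause boundary (Ø).
It functions as the subject of "repaired", so the gap sits immediately after word 6 ("suspected").
Base order: Every intern suspected a student had repaired a diagram.

6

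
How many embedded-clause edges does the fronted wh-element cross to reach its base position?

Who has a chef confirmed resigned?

"who" is extracted from the subject of "resigned".
Boundaries crossed, outermost first: [Ø] — 1 in total.

1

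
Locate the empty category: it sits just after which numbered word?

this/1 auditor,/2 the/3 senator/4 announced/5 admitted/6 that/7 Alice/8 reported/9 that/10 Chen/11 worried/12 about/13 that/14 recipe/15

The displaced element is "this auditor" (word 2).
It is linked across 1 clause boundary (Ø).
It functions as the subject of "admitted", so the gap sits immediately after word 5 ("announced").
Base order: The senator announced that this auditor admitted that Alice reported that Chen worried about that recipe.

5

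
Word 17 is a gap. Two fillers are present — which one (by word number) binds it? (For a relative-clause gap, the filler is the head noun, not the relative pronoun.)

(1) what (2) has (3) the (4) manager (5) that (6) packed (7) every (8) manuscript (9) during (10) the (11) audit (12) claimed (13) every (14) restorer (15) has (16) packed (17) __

The marked gap is the direct object of "packed".
Its filler is the fronted wh-phrase "what", at word 1.
(The other dependency links word 4 to a gap after word 5.)

1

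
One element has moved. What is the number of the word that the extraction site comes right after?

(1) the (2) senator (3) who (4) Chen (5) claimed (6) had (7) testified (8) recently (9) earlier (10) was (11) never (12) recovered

5

The displaced element is "the senator" (word 2).
It is linked across 1 clause boundary (Ø).
It functions as the subject of "testified", so the gap sits immediately after word 5 ("claimed").
Base order: Chen claimed that the senator had testified recently earlier.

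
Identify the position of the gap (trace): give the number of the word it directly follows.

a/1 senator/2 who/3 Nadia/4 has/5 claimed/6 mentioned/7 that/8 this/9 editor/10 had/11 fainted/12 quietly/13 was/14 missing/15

6

The displaced element is "a senator" (word 2).
It is linked across 1 clause boundary (Ø).
It functions as the subject of "mentioned", so the gap sits immediately after word 6 ("claimed").
Base order: Nadia has claimed that a senator mentioned that this editor had fainted quietly.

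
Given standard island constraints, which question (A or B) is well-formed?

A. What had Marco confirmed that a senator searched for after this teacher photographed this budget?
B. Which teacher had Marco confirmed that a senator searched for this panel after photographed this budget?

A

In B, the wh-phrase is extracted from inside an adjunct island (introduced by "after"), which blocks movement.
In A, the extraction path crosses only that-complement boundaries, which are transparent.
So A is grammatical.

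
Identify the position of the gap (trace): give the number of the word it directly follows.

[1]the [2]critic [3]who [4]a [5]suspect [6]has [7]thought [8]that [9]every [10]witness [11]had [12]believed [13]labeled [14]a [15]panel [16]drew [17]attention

The displaced element is "the critic" (word 2).
It is linked across 2 clause boundaries (that → Ø).
It functions as the subject of "labeled", so the gap sits immediately after word 12 ("believed").
Base order: A suspect has thought that every witness had believed that the critic labeled a panel.

12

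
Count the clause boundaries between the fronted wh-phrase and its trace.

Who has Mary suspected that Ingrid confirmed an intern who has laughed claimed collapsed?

"who" is extracted from the subject of "collapsed".
Boundaries crossed, outermost first: [that], [Ø], [Ø] — 3 in total.

3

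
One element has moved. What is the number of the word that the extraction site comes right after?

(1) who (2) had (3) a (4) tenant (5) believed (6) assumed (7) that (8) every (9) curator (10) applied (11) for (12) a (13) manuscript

5

The displaced element is "who" (word 1).
It is linked across 1 clause boundary (Ø).
It functions as the subject of "assumed", so the gap sits immediately after word 5 ("believed").
Base order: A tenant had believed that who assumed that every curator applied for a manuscript.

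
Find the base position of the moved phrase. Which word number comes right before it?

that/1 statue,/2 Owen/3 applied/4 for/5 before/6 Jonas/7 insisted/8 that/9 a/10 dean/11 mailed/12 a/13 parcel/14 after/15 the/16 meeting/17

The displaced element is "that statue" (word 2).
It functions as the object of the preposition "for" of "applied", so the gap sits immediately after word 5 ("for").
Base order: Owen applied for that statue before Jonas insisted that a dean mailed a parcel after the meeting.

5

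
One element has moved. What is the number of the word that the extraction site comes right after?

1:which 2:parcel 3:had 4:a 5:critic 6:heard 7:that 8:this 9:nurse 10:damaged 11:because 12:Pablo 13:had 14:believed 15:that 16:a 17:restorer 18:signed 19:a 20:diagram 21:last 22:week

The displaced element is "which parcel" (word 2).
It is linked across 1 clause boundary (that).
It functions as the direct object of "damaged", so the gap sits immediately after word 10 ("damaged").
Base order: A critic had heard that this nurse damaged which parcel because Pablo had believed that a restorer signed a diagram last week.

10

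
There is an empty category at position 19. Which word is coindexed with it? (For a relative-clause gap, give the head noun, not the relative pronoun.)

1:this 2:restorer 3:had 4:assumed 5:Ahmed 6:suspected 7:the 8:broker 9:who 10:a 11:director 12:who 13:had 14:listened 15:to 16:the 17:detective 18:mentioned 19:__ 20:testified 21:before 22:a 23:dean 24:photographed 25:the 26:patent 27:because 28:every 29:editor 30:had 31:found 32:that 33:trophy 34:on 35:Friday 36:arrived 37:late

The gap at 19 is the subject of "testified", inside a relative clause.
The relative pronoun is "who" (word 9); it is bound by the head noun immediately before it.
Its filler is the head noun "broker", at word 8.

8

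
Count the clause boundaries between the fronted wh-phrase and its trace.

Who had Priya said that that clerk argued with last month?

"who" is extracted from the PP object of "argued".
Boundaries crossed, outermost first: [that] — 1 in total.

1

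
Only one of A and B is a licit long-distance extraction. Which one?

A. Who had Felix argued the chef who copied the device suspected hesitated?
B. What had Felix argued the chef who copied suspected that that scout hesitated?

A

In B, the wh-phrase is extracted from inside a complex-NP island (relative clause) (introduced by "who"), which blocks movement.
In A, the extraction path crosses only that-complement boundaries, which are transparent.
So A is grammatical.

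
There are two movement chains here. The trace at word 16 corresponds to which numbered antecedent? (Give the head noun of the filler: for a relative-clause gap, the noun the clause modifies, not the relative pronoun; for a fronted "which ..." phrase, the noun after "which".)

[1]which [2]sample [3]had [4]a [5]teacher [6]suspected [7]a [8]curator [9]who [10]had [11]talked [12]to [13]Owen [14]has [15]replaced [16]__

The marked gap is the direct object of "replaced".
Its filler is the fronted wh-phrase "which sample", at word 2.
(The other dependency links word 8 to a gap after word 9.)

2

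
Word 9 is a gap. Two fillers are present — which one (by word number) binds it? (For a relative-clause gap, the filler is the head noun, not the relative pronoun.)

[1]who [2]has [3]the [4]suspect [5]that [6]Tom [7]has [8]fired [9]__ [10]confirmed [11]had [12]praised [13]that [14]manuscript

The marked gap is inside the relative clause, the direct object of "fired".
Its filler is the head noun "suspect" (via "that"), at word 4.
(The other dependency links word 1 to a gap after word 10.)

4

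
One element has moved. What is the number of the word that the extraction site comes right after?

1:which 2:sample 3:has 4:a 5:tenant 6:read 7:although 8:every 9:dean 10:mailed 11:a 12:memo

The displaced element is "which sample" (word 2).
It functions as the direct object of "read", so the gap sits immediately after word 6 ("read").
Base order: A tenant has read which sample although every dean mailed a memo.

6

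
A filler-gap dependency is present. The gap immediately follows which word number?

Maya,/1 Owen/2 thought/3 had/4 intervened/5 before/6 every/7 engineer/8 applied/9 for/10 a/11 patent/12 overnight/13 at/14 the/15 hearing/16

The displaced element is "Maya" (word 1).
It is linked across 1 clause boundary (Ø).
It functions as the subject of "intervened", so the gap sits immediately after word 3 ("thought").
Base order: Owen thought that Maya had intervened before every engineer applied for a patent overnight at the hearing.

3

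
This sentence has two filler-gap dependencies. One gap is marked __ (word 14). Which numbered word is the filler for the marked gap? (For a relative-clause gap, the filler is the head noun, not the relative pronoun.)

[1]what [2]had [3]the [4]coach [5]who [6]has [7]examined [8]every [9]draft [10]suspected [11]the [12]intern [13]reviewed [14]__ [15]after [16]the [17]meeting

The marked gap is the direct object of "reviewed".
Its filler is the fronted wh-phrase "what", at word 1.
(The other dependency links word 4 to a gap after word 5.)

1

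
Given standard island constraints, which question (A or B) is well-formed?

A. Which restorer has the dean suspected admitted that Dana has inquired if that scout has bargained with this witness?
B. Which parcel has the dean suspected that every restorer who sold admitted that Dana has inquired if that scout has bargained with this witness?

A

In B, the wh-phrase is extracted from inside a complex-NP island (relative clause) (introduced by "who"), which blocks movement.
In A, the extraction path crosses only that-complement boundaries, which are transparent.
So A is grammatical.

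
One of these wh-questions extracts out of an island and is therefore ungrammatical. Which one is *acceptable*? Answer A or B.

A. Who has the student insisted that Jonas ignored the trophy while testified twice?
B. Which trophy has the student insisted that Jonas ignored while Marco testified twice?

In A, the wh-phrase is extracted from inside an adjunct island (introduced by "while"), which blocks movement.
In B, the extraction path crosses only that-complement boundaries, which are transparent.
So B is grammatical.

B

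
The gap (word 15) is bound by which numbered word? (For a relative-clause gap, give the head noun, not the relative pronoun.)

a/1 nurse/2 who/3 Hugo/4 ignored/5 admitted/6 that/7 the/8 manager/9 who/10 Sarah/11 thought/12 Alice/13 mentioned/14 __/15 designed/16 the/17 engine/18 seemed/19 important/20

9

The gap at 15 is the subject of "designed", inside a relative clause.
The relative pronoun is "who" (word 10); it is bound by the head noun immediately before it.
Its filler is the head noun "manager", at word 9.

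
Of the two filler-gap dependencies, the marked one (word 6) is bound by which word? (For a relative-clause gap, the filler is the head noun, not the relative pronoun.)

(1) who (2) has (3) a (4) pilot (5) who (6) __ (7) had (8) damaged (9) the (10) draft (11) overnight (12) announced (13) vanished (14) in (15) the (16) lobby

4

The marked gap is inside the relative clause, the subject of "damaged".
Its filler is the head noun "pilot" (via "who"), at word 4.
(The other dependency links word 1 to a gap after word 12.)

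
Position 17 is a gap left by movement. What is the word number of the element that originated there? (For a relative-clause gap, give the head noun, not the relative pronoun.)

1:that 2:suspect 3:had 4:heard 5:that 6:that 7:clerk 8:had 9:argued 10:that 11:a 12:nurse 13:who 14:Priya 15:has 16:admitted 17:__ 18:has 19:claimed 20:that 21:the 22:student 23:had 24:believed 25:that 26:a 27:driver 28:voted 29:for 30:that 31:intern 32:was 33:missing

The gap at 17 is the subject of "claimed", inside a relative clause.
The relative pronoun is "who" (word 13); it is bound by the head noun immediately before it.
Its filler is the head noun "nurse", at word 12.

12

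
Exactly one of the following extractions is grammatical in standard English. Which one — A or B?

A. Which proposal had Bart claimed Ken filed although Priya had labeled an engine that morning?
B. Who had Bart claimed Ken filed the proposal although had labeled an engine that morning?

A

In B, the wh-phrase is extracted from inside an adjunct island (introduced by "although"), which blocks movement.
In A, the extraction path crosses only that-complement boundaries, which are transparent.
So A is grammatical.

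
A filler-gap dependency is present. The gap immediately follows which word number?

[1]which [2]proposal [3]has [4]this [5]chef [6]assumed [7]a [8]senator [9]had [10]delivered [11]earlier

10

The displaced element is "which proposal" (word 2).
It is linked across 1 clause boundary (Ø).
It functions as the direct object of "delivered", so the gap sits immediately after word 10 ("delivered").
Base order: This chef has assumed a senator had delivered which proposal earlier.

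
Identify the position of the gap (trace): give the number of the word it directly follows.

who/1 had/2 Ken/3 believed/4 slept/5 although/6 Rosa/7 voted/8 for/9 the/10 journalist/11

The displaced element is "who" (word 1).
It is linked across 1 clause boundary (Ø).
It functions as the subject of "slept", so the gap sits immediately after word 4 ("believed").
Base order: Ken had believed that who slept although Rosa voted for the journalist.

4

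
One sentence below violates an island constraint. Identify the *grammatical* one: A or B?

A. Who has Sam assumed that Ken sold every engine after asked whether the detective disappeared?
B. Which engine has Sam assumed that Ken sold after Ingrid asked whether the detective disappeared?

In A, the wh-phrase is extracted from inside an adjunct island (introduced by "after"), which blocks movement.
In B, the extraction path crosses only that-complement boundaries, which are transparent.
So B is grammatical.

B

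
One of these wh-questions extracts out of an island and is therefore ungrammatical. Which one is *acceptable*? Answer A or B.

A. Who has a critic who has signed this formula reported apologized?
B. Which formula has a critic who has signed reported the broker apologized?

In B, the wh-phrase is extracted from inside a complex-NP island (relative clause) (introduced by "who"), which blocks movement.
In A, the extraction path crosses only that-complement boundaries, which are transparent.
So A is grammatical.

A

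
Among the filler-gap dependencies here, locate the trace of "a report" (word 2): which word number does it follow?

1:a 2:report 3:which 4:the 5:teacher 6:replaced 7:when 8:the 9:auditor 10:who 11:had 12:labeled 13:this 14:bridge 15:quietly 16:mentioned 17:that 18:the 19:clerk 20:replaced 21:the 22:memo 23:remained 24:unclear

The displaced element is "a report" (word 2).
It functions as the direct object of "replaced", so the gap sits immediately after word 6 ("replaced").
Base order: The teacher replaced a report when the auditor who had labeled this bridge quietly mentioned that the clerk replaced the memo.

6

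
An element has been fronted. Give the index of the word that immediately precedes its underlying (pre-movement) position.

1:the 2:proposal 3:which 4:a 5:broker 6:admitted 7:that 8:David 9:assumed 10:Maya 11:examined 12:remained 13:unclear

11

The displaced element is "the proposal" (word 2).
It is linked across 2 clause boundaries (that → Ø).
It functions as the direct object of "examined", so the gap sits immediately after word 11 ("examined").
Base order: A broker admitted that David assumed Maya examined the proposal.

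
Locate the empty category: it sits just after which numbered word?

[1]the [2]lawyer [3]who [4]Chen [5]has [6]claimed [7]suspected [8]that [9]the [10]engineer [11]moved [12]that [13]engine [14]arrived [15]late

6

The displaced element is "the lawyer" (word 2).
It is linked across 1 clause boundary (Ø).
It functions as the subject of "suspected", so the gap sits immediately after word 6 ("claimed").
Base order: Chen has claimed that the lawyer suspected that the engineer moved that engine.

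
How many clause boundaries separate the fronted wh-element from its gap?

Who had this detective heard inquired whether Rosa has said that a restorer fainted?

"who" is extracted from the subject of "inquired".
Boundaries crossed, outermost first: [Ø] — 1 in total.

1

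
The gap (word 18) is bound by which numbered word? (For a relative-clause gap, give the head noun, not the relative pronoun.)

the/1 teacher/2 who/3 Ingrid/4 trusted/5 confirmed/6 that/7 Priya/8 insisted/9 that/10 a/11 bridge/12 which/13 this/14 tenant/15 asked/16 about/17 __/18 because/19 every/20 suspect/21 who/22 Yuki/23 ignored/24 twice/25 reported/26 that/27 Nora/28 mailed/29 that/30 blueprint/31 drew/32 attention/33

12

The gap at 18 is the prepositional object of "asked", inside a relative clause.
The relative pronoun is "which" (word 13); it is bound by the head noun immediately before it.
Its filler is the head noun "bridge", at word 12.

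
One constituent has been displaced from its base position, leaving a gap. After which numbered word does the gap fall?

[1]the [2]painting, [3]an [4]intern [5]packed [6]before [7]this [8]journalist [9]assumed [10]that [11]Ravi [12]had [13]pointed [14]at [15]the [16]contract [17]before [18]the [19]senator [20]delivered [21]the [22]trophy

The displaced element is "the painting" (word 2).
It functions as the direct object of "packed", so the gap sits immediately after word 5 ("packed").
Base order: An intern packed the painting before this journalist assumed that Ravi had pointed at the contract before the senator delivered the trophy.

5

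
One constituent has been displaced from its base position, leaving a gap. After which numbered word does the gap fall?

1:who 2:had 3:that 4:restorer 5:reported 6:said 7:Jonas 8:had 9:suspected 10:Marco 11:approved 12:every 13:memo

The displaced element is "who" (word 1).
It is linked across 1 clause boundary (Ø).
It functions as the subject of "said", so the gap sits immediately after word 5 ("reported").
Base order: That restorer had reported that who said Jonas had suspected Marco approved every memo.

5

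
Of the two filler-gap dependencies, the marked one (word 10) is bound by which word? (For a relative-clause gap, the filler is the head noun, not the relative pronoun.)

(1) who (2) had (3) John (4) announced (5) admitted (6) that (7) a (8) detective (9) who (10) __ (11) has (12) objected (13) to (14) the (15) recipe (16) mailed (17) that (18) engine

8

The marked gap is inside the relative clause, the subject of "objected".
Its filler is the head noun "detective" (via "who"), at word 8.
(The other dependency links word 1 to a gap after word 4.)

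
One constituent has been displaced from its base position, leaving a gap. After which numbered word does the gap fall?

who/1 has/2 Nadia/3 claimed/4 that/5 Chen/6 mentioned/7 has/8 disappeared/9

7

The displaced element is "who" (word 1).
It is linked across 2 clause boundaries (that → Ø).
It functions as the subject of "disappeared", so the gap sits immediately after word 7 ("mentioned").
Base order: Nadia has claimed that Chen mentioned that who has disappeared.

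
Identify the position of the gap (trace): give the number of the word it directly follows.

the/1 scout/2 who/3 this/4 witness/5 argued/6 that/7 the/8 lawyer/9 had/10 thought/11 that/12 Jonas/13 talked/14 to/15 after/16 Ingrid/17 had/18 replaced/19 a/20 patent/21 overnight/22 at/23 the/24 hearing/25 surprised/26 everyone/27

The displaced element is "the scout" (word 2).
It is linked across 2 clause boundaries (that → that).
It functions as the object of the preposition "to" of "talked", so the gap sits immediately after word 15 ("to").
Base order: This witness argued that the lawyer had thought that Jonas talked to the scout after Ingrid had replaced a patent overnight at the hearing.

15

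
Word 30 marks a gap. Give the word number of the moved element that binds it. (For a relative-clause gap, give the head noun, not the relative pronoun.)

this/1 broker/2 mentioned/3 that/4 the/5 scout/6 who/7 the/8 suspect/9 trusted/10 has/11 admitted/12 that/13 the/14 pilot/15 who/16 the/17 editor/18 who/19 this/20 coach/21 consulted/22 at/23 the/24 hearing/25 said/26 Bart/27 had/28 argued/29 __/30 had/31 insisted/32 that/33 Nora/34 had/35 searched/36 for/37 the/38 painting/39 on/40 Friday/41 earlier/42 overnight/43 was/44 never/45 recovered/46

The gap at 30 is the subject of "insisted", inside a relative clause.
The relative pronoun is "who" (word 16); it is bound by the head noun immediately before it.
Its filler is the head noun "pilot", at word 15.

15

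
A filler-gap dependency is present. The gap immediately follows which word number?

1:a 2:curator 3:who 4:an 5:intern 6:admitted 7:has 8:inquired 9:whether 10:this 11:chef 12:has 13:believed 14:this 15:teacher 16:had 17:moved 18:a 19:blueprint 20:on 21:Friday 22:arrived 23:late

6

The displaced element is "a curator" (word 2).
It is linked across 1 clause boundary (Ø).
It functions as the subject of "inquired", so the gap sits immediately after word 6 ("admitted").
Base order: An intern admitted that a curator has inquired whether this chef has believed this teacher had moved a blueprint on Friday.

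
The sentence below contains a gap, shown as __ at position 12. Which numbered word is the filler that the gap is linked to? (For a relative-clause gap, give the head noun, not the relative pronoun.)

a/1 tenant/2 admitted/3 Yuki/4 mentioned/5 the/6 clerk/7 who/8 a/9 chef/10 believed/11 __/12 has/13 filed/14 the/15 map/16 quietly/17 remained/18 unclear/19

The gap at 12 is the subject of "filed", inside a relative clause.
The relative pronoun is "who" (word 8); it is bound by the head noun immediately before it.
Its filler is the head noun "clerk", at word 7.

7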